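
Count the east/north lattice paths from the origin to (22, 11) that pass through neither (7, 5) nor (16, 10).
Number of paths = 124476575

Inclusion–exclusion. Total paths: C(33, 22) = 193536720. Through P₁: C(12, 7)·C(21, 15) = 42977088. Through P₂: C(26, 16)·C(7, 6) = 37182145. Since P₁ is strictly southwest of P₂, a monotone path through both must visit P₁ then P₂; paths through both = C(12, 7)·C(14, 9)·C(7, 6) = 11099088. Avoid both = 193536720 − 42977088 − 37182145 + 11099088 = 124476575.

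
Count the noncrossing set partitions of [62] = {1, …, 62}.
C_62 = 24139737743045626825711458546273312

These noncrossing partitions are counted by the Catalan number C_n = (1/(n + 1)) · C(2n, n). For n = 62: C_62 = (1/63) · C(124, 62) = 1520803477811874490019821888415218656/63 = 24139737743045626825711458546273312.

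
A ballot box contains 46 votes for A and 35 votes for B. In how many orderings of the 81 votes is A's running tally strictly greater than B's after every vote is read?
Strict-lead orderings = 13845800398304123289040

Total orderings of the 81 votes with 46 for A: C(81, 46) = 101955439296603089673840. By the Bertrand ballot formula (Cycle Lemma / reflection principle), the number of orderings in which A is strictly ahead of B throughout is (p − q)/(p + q) · C(p + q, p) = (46 − 35)/(46 + 35) · 101955439296603089673840 = 13845800398304123289040.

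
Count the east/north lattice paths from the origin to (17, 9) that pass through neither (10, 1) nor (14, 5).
Number of paths = 2673735

Inclusion–exclusion. Total paths: C(26, 17) = 3124550. Through P₁: C(11, 10)·C(15, 7) = 70785. Through P₂: C(19, 14)·C(7, 3) = 406980. Since P₁ is strictly southwest of P₂, a monotone path through both must visit P₁ then P₂; paths through both = C(11, 10)·C(8, 4)·C(7, 3) = 26950. Avoid both = 3124550 − 70785 − 406980 + 26950 = 2673735.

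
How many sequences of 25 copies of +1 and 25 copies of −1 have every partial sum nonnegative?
C_25 = 4861946401452

These ballot sequences are counted by the Catalan number C_n = (1/(n + 1)) · C(2n, n). For n = 25: C_25 = (1/26) · C(50, 25) = 126410606437752/26 = 4861946401452.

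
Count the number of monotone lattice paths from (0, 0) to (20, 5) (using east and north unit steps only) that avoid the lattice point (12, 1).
Number of paths = 46695

Total paths from (0, 0) to (20, 5): C(25, 20) = 53130. Paths through (12, 1): (paths (0, 0) → (12, 1)) × (paths (12, 1) → (20, 5)) = C(13, 12) · C(12, 8) = 13 · 495 = 6435. Avoidance count = 53130 − 6435 = 46695.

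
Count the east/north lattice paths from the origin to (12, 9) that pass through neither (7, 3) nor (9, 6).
Number of paths = 162390

Inclusion–exclusion. Total paths: C(21, 12) = 293930. Through P₁: C(10, 7)·C(11, 5) = 55440. Through P₂: C(15, 9)·C(6, 3) = 100100. Since P₁ is strictly southwest of P₂, a monotone path through both must visit P₁ then P₂; paths through both = C(10, 7)·C(5, 2)·C(6, 3) = 24000. Avoid both = 293930 − 55440 − 100100 + 24000 = 162390.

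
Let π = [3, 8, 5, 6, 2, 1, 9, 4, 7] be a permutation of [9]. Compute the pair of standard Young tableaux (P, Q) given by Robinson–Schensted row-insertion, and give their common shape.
P = [1, 4, 6, 7] / [2, 5, 9] / [3] / [8];  Q = [1, 2, 4, 7] / [3, 8, 9] / [5] / [6];  common shape = (4, 3, 1, 1)

Row-insert the values π_1, π_2, … into P one at a time, bumping the leftmost entry strictly greater than the inserted value down to the next row. The recording tableau Q records, in position (i, j), the step at which that cell was added to P.
  Insert 3 (step 1): P = [3];  Q = [1]
  Insert 8 (step 2): P = [3, 8];  Q = [1, 2]
  Insert 5 (step 3): P = [3, 5] / [8];  Q = [1, 2] / [3]
  Insert 6 (step 4): P = [3, 5, 6] / [8];  Q = [1, 2, 4] / [3]
  Insert 2 (step 5): P = [2, 5, 6] / [3] / [8];  Q = [1, 2, 4] / [3] / [5]
  Insert 1 (step 6): P = [1, 5, 6] / [2] / [3] / [8];  Q = [1, 2, 4] / [3] / [5] / [6]
  Insert 9 (step 7): P = [1, 5, 6, 9] / [2] / [3] / [8];  Q = [1, 2, 4, 7] / [3] / [5] / [6]
  Insert 4 (step 8): P = [1, 4, 6, 9] / [2, 5] / [3] / [8];  Q = [1, 2, 4, 7] / [3, 8] / [5] / [6]
  Insert 7 (step 9): P = [1, 4, 6, 7] / [2, 5, 9] / [3] / [8];  Q = [1, 2, 4, 7] / [3, 8, 9] / [5] / [6]
Final shape: (4, 3, 1, 1).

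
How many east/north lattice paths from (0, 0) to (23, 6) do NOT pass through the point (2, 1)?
Number of paths = 277680

Total paths from (0, 0) to (23, 6): C(29, 23) = 475020. Paths through (2, 1): (paths (0, 0) → (2, 1)) × (paths (2, 1) → (23, 6)) = C(3, 2) · C(26, 21) = 3 · 65780 = 197340. Avoidance count = 475020 − 197340 = 277680.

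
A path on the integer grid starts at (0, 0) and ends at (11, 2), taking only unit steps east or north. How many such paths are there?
Number of paths = 78

A monotone lattice path from (0, 0) to (11, 2) consists of 11 east steps and 2 north steps in some order, so it is determined by which 11 of the 13 steps are east. The count is C(13, 11) = 78.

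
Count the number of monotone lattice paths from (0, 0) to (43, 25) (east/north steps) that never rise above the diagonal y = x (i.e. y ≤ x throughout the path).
Number of paths = 1142790127041529512

By the reflection principle (André's argument), the number of monotone paths to (43, 25) with n ≤ m that never go above y = x is C(68, 43) − C(68, 44) = 2646461346833015712 − 1503671219791486200 = 1142790127041529512.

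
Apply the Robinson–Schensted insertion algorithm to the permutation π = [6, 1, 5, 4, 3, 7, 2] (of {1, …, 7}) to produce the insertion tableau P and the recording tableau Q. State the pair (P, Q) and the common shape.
P = [1, 2, 7] / [3] / [4] / [5] / [6];  Q = [1, 3, 6] / [2] / [4] / [5] / [7];  common shape = (3, 1, 1, 1, 1)

Row-insert the values π_1, π_2, … into P one at a time, bumping the leftmost entry strictly greater than the inserted value down to the next row. The recording tableau Q records, in position (i, j), the step at which that cell was added to P.
  Insert 6 (step 1): P = [6];  Q = [1]
  Insert 1 (step 2): P = [1] / [6];  Q = [1] / [2]
  Insert 5 (step 3): P = [1, 5] / [6];  Q = [1, 3] / [2]
  Insert 4 (step 4): P = [1, 4] / [5] / [6];  Q = [1, 3] / [2] / [4]
  Insert 3 (step 5): P = [1, 3] / [4] / [5] / [6];  Q = [1, 3] / [2] / [4] / [5]
  Insert 7 (step 6): P = [1, 3, 7] / [4] / [5] / [6];  Q = [1, 3, 6] / [2] / [4] / [5]
  Insert 2 (step 7): P = [1, 2, 7] / [3] / [4] / [5] / [6];  Q = [1, 3, 6] / [2] / [4] / [5] / [7]
Final shape: (3, 1, 1, 1, 1).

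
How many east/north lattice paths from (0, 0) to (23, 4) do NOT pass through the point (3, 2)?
Number of paths = 15240

Total paths from (0, 0) to (23, 4): C(27, 23) = 17550. Paths through (3, 2): (paths (0, 0) → (3, 2)) × (paths (3, 2) → (23, 4)) = C(5, 3) · C(22, 20) = 10 · 231 = 2310. Avoidance count = 17550 − 2310 = 15240.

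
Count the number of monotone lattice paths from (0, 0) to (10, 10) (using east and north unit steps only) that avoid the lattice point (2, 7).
Number of paths = 178816

Total paths from (0, 0) to (10, 10): C(20, 10) = 184756. Paths through (2, 7): (paths (0, 0) → (2, 7)) × (paths (2, 7) → (10, 10)) = C(9, 2) · C(11, 8) = 36 · 165 = 5940. Avoidance count = 184756 − 5940 = 178816.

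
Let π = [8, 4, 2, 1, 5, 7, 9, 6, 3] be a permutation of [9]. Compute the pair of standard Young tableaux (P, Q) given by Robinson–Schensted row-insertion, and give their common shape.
P = [1, 3, 6, 9] / [2, 5] / [4, 7] / [8];  Q = [1, 5, 6, 7] / [2, 8] / [3, 9] / [4];  common shape = (4, 2, 2, 1)

Row-insert the values π_1, π_2, … into P one at a time, bumping the leftmost entry strictly greater than the inserted value down to the next row. The recording tableau Q records, in position (i, j), the step at which that cell was added to P.
  Insert 8 (step 1): P = [8];  Q = [1]
  Insert 4 (step 2): P = [4] / [8];  Q = [1] / [2]
  Insert 2 (step 3): P = [2] / [4] / [8];  Q = [1] / [2] / [3]
  Insert 1 (step 4): P = [1] / [2] / [4] / [8];  Q = [1] / [2] / [3] / [4]
  Insert 5 (step 5): P = [1, 5] / [2] / [4] / [8];  Q = [1, 5] / [2] / [3] / [4]
  Insert 7 (step 6): P = [1, 5, 7] / [2] / [4] / [8];  Q = [1, 5, 6] / [2] / [3] / [4]
  Insert 9 (step 7): P = [1, 5, 7, 9] / [2] / [4] / [8];  Q = [1, 5, 6, 7] / [2] / [3] / [4]
  Insert 6 (step 8): P = [1, 5, 6, 9] / [2, 7] / [4] / [8];  Q = [1, 5, 6, 7] / [2, 8] / [3] / [4]
  Insert 3 (step 9): P = [1, 3, 6, 9] / [2, 5] / [4, 7] / [8];  Q = [1, 5, 6, 7] / [2, 8] / [3, 9] / [4]
Final shape: (4, 2, 2, 1).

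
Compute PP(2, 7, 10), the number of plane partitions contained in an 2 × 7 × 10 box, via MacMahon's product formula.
PP(2, 7, 10) = 77364144

Evaluate the triple product over i = 1..2, j = 1..7, k = 1..10. The factors are (2/1) · (3/2) · (4/3) · (5/4) · (6/5) · (7/6) · (8/7) · (9/8) · … (140 factors total). The numerators and denominators telescope so the product is an integer; carrying out the multiplication exactly gives PP(2, 7, 10) = 77364144.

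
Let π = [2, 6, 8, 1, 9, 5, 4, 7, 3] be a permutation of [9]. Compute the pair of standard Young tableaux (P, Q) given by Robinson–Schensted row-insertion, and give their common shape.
P = [1, 3, 7, 9] / [2, 4, 8] / [5] / [6];  Q = [1, 2, 3, 5] / [4, 6, 8] / [7] / [9];  common shape = (4, 3, 1, 1)

Row-insert the values π_1, π_2, … into P one at a time, bumping the leftmost entry strictly greater than the inserted value down to the next row. The recording tableau Q records, in position (i, j), the step at which that cell was added to P.
  Insert 2 (step 1): P = [2];  Q = [1]
  Insert 6 (step 2): P = [2, 6];  Q = [1, 2]
  Insert 8 (step 3): P = [2, 6, 8];  Q = [1, 2, 3]
  Insert 1 (step 4): P = [1, 6, 8] / [2];  Q = [1, 2, 3] / [4]
  Insert 9 (step 5): P = [1, 6, 8, 9] / [2];  Q = [1, 2, 3, 5] / [4]
  Insert 5 (step 6): P = [1, 5, 8, 9] / [2, 6];  Q = [1, 2, 3, 5] / [4, 6]
  Insert 4 (step 7): P = [1, 4, 8, 9] / [2, 5] / [6];  Q = [1, 2, 3, 5] / [4, 6] / [7]
  Insert 7 (step 8): P = [1, 4, 7, 9] / [2, 5, 8] / [6];  Q = [1, 2, 3, 5] / [4, 6, 8] / [7]
  Insert 3 (step 9): P = [1, 3, 7, 9] / [2, 4, 8] / [5] / [6];  Q = [1, 2, 3, 5] / [4, 6, 8] / [7] / [9]
Final shape: (4, 3, 1, 1).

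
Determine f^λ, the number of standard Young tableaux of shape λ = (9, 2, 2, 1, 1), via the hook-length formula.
# SYT of shape (9, 2, 2, 1, 1) = 24948

Hook-length formula: f^λ = n! / Π hook(c), product over all cells c of the Young diagram. For λ = (9, 2, 2, 1, 1), n = 15 boxes. Hook lengths by row (left-to-right, top-to-bottom): [13, 10, 7, 6, 5, 4, 3, 2, 1]; [5, 2]; [4, 1]; [2]; [1]. Product of hooks = 52416000. So f^λ = 15! / 52416000 = 1307674368000 / 52416000 = 24948.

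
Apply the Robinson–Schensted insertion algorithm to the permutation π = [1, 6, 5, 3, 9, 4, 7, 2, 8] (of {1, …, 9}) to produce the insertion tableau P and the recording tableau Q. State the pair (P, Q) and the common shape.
P = [1, 2, 4, 7, 8] / [3, 9] / [5] / [6];  Q = [1, 2, 5, 7, 9] / [3, 6] / [4] / [8];  common shape = (5, 2, 1, 1)

Row-insert the values π_1, π_2, … into P one at a time, bumping the leftmost entry strictly greater than the inserted value down to the next row. The recording tableau Q records, in position (i, j), the step at which that cell was added to P.
  Insert 1 (step 1): P = [1];  Q = [1]
  Insert 6 (step 2): P = [1, 6];  Q = [1, 2]
  Insert 5 (step 3): P = [1, 5] / [6];  Q = [1, 2] / [3]
  Insert 3 (step 4): P = [1, 3] / [5] / [6];  Q = [1, 2] / [3] / [4]
  Insert 9 (step 5): P = [1, 3, 9] / [5] / [6];  Q = [1, 2, 5] / [3] / [4]
  Insert 4 (step 6): P = [1, 3, 4] / [5, 9] / [6];  Q = [1, 2, 5] / [3, 6] / [4]
  Insert 7 (step 7): P = [1, 3, 4, 7] / [5, 9] / [6];  Q = [1, 2, 5, 7] / [3, 6] / [4]
  Insert 2 (step 8): P = [1, 2, 4, 7] / [3, 9] / [5] / [6];  Q = [1, 2, 5, 7] / [3, 6] / [4] / [8]
  Insert 8 (step 9): P = [1, 2, 4, 7, 8] / [3, 9] / [5] / [6];  Q = [1, 2, 5, 7, 9] / [3, 6] / [4] / [8]
Final shape: (5, 2, 1, 1).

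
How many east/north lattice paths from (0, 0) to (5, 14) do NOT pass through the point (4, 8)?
Number of paths = 8163

Total paths from (0, 0) to (5, 14): C(19, 5) = 11628. Paths through (4, 8): (paths (0, 0) → (4, 8)) × (paths (4, 8) → (5, 14)) = C(12, 4) · C(7, 1) = 495 · 7 = 3465. Avoidance count = 11628 − 3465 = 8163.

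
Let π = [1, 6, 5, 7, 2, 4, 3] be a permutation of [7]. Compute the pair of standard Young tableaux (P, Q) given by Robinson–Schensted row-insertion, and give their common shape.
P = [1, 2, 3] / [4, 7] / [5] / [6];  Q = [1, 2, 4] / [3, 6] / [5] / [7];  common shape = (3, 2, 1, 1)

Row-insert the values π_1, π_2, … into P one at a time, bumping the leftmost entry strictly greater than the inserted value down to the next row. The recording tableau Q records, in position (i, j), the step at which that cell was added to P.
  Insert 1 (step 1): P = [1];  Q = [1]
  Insert 6 (step 2): P = [1, 6];  Q = [1, 2]
  Insert 5 (step 3): P = [1, 5] / [6];  Q = [1, 2] / [3]
  Insert 7 (step 4): P = [1, 5, 7] / [6];  Q = [1, 2, 4] / [3]
  Insert 2 (step 5): P = [1, 2, 7] / [5] / [6];  Q = [1, 2, 4] / [3] / [5]
  Insert 4 (step 6): P = [1, 2, 4] / [5, 7] / [6];  Q = [1, 2, 4] / [3, 6] / [5]
  Insert 3 (step 7): P = [1, 2, 3] / [4, 7] / [5] / [6];  Q = [1, 2, 4] / [3, 6] / [5] / [7]
Final shape: (3, 2, 1, 1).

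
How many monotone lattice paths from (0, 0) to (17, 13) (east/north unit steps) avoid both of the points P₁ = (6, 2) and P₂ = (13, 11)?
Number of paths = 67370394

Inclusion–exclusion. Total paths: C(30, 17) = 119759850. Through P₁: C(8, 6)·C(22, 11) = 19752096. Through P₂: C(24, 13)·C(6, 4) = 37442160. Since P₁ is strictly southwest of P₂, a monotone path through both must visit P₁ then P₂; paths through both = C(8, 6)·C(16, 7)·C(6, 4) = 4804800. Avoid both = 119759850 − 19752096 − 37442160 + 4804800 = 67370394.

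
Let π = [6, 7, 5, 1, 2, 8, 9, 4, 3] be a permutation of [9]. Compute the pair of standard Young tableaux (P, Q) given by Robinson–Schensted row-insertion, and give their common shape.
P = [1, 2, 3, 9] / [4, 7, 8] / [5] / [6];  Q = [1, 2, 6, 7] / [3, 5, 8] / [4] / [9];  common shape = (4, 3, 1, 1)

Row-insert the values π_1, π_2, … into P one at a time, bumping the leftmost entry strictly greater than the inserted value down to the next row. The recording tableau Q records, in position (i, j), the step at which that cell was added to P.
  Insert 6 (step 1): P = [6];  Q = [1]
  Insert 7 (step 2): P = [6, 7];  Q = [1, 2]
  Insert 5 (step 3): P = [5, 7] / [6];  Q = [1, 2] / [3]
  Insert 1 (step 4): P = [1, 7] / [5] / [6];  Q = [1, 2] / [3] / [4]
  Insert 2 (step 5): P = [1, 2] / [5, 7] / [6];  Q = [1, 2] / [3, 5] / [4]
  Insert 8 (step 6): P = [1, 2, 8] / [5, 7] / [6];  Q = [1, 2, 6] / [3, 5] / [4]
  Insert 9 (step 7): P = [1, 2, 8, 9] / [5, 7] / [6];  Q = [1, 2, 6, 7] / [3, 5] / [4]
  Insert 4 (step 8): P = [1, 2, 4, 9] / [5, 7, 8] / [6];  Q = [1, 2, 6, 7] / [3, 5, 8] / [4]
  Insert 3 (step 9): P = [1, 2, 3, 9] / [4, 7, 8] / [5] / [6];  Q = [1, 2, 6, 7] / [3, 5, 8] / [4] / [9]
Final shape: (4, 3, 1, 1).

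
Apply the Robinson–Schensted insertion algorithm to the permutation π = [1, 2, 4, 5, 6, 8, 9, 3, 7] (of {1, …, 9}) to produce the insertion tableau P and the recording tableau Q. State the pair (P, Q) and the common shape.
P = [1, 2, 3, 5, 6, 7, 9] / [4, 8];  Q = [1, 2, 3, 4, 5, 6, 7] / [8, 9];  common shape = (7, 2)

Row-insert the values π_1, π_2, … into P one at a time, bumping the leftmost entry strictly greater than the inserted value down to the next row. The recording tableau Q records, in position (i, j), the step at which that cell was added to P.
  Insert 1 (step 1): P = [1];  Q = [1]
  Insert 2 (step 2): P = [1, 2];  Q = [1, 2]
  Insert 4 (step 3): P = [1, 2, 4];  Q = [1, 2, 3]
  Insert 5 (step 4): P = [1, 2, 4, 5];  Q = [1, 2, 3, 4]
  Insert 6 (step 5): P = [1, 2, 4, 5, 6];  Q = [1, 2, 3, 4, 5]
  Insert 8 (step 6): P = [1, 2, 4, 5, 6, 8];  Q = [1, 2, 3, 4, 5, 6]
  Insert 9 (step 7): P = [1, 2, 4, 5, 6, 8, 9];  Q = [1, 2, 3, 4, 5, 6, 7]
  Insert 3 (step 8): P = [1, 2, 3, 5, 6, 8, 9] / [4];  Q = [1, 2, 3, 4, 5, 6, 7] / [8]
  Insert 7 (step 9): P = [1, 2, 3, 5, 6, 7, 9] / [4, 8];  Q = [1, 2, 3, 4, 5, 6, 7] / [8, 9]
Final shape: (7, 2).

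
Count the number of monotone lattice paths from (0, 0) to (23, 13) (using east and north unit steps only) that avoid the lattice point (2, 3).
Number of paths = 1867267950

Total paths from (0, 0) to (23, 13): C(36, 23) = 2310789600. Paths through (2, 3): (paths (0, 0) → (2, 3)) × (paths (2, 3) → (23, 13)) = C(5, 2) · C(31, 21) = 10 · 44352165 = 443521650. Avoidance count = 2310789600 − 443521650 = 1867267950.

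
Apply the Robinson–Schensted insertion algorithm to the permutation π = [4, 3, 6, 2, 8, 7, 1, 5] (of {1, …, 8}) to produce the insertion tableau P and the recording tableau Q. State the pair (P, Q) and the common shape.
P = [1, 5, 7] / [2, 6] / [3, 8] / [4];  Q = [1, 3, 5] / [2, 6] / [4, 8] / [7];  common shape = (3, 2, 2, 1)

Row-insert the values π_1, π_2, … into P one at a time, bumping the leftmost entry strictly greater than the inserted value down to the next row. The recording tableau Q records, in position (i, j), the step at which that cell was added to P.
  Insert 4 (step 1): P = [4];  Q = [1]
  Insert 3 (step 2): P = [3] / [4];  Q = [1] / [2]
  Insert 6 (step 3): P = [3, 6] / [4];  Q = [1, 3] / [2]
  Insert 2 (step 4): P = [2, 6] / [3] / [4];  Q = [1, 3] / [2] / [4]
  Insert 8 (step 5): P = [2, 6, 8] / [3] / [4];  Q = [1, 3, 5] / [2] / [4]
  Insert 7 (step 6): P = [2, 6, 7] / [3, 8] / [4];  Q = [1, 3, 5] / [2, 6] / [4]
  Insert 1 (step 7): P = [1, 6, 7] / [2, 8] / [3] / [4];  Q = [1, 3, 5] / [2, 6] / [4] / [7]
  Insert 5 (step 8): P = [1, 5, 7] / [2, 6] / [3, 8] / [4];  Q = [1, 3, 5] / [2, 6] / [4, 8] / [7]
Final shape: (3, 2, 2, 1).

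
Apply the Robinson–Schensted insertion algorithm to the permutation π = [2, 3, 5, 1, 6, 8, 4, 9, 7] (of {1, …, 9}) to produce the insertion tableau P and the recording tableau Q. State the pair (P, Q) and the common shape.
P = [1, 3, 4, 6, 7, 9] / [2, 5, 8];  Q = [1, 2, 3, 5, 6, 8] / [4, 7, 9];  common shape = (6, 3)

Row-insert the values π_1, π_2, … into P one at a time, bumping the leftmost entry strictly greater than the inserted value down to the next row. The recording tableau Q records, in position (i, j), the step at which that cell was added to P.
  Insert 2 (step 1): P = [2];  Q = [1]
  Insert 3 (step 2): P = [2, 3];  Q = [1, 2]
  Insert 5 (step 3): P = [2, 3, 5];  Q = [1, 2, 3]
  Insert 1 (step 4): P = [1, 3, 5] / [2];  Q = [1, 2, 3] / [4]
  Insert 6 (step 5): P = [1, 3, 5, 6] / [2];  Q = [1, 2, 3, 5] / [4]
  Insert 8 (step 6): P = [1, 3, 5, 6, 8] / [2];  Q = [1, 2, 3, 5, 6] / [4]
  Insert 4 (step 7): P = [1, 3, 4, 6, 8] / [2, 5];  Q = [1, 2, 3, 5, 6] / [4, 7]
  Insert 9 (step 8): P = [1, 3, 4, 6, 8, 9] / [2, 5];  Q = [1, 2, 3, 5, 6, 8] / [4, 7]
  Insert 7 (step 9): P = [1, 3, 4, 6, 7, 9] / [2, 5, 8];  Q = [1, 2, 3, 5, 6, 8] / [4, 7, 9]
Final shape: (6, 3).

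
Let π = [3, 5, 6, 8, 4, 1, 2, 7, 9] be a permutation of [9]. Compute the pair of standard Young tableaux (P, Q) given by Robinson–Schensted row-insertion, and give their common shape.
P = [1, 2, 6, 7, 9] / [3, 4, 8] / [5];  Q = [1, 2, 3, 4, 9] / [5, 7, 8] / [6];  common shape = (5, 3, 1)

Row-insert the values π_1, π_2, … into P one at a time, bumping the leftmost entry strictly greater than the inserted value down to the next row. The recording tableau Q records, in position (i, j), the step at which that cell was added to P.
  Insert 3 (step 1): P = [3];  Q = [1]
  Insert 5 (step 2): P = [3, 5];  Q = [1, 2]
  Insert 6 (step 3): P = [3, 5, 6];  Q = [1, 2, 3]
  Insert 8 (step 4): P = [3, 5, 6, 8];  Q = [1, 2, 3, 4]
  Insert 4 (step 5): P = [3, 4, 6, 8] / [5];  Q = [1, 2, 3, 4] / [5]
  Insert 1 (step 6): P = [1, 4, 6, 8] / [3] / [5];  Q = [1, 2, 3, 4] / [5] / [6]
  Insert 2 (step 7): P = [1, 2, 6, 8] / [3, 4] / [5];  Q = [1, 2, 3, 4] / [5, 7] / [6]
  Insert 7 (step 8): P = [1, 2, 6, 7] / [3, 4, 8] / [5];  Q = [1, 2, 3, 4] / [5, 7, 8] / [6]
  Insert 9 (step 9): P = [1, 2, 6, 7, 9] / [3, 4, 8] / [5];  Q = [1, 2, 3, 4, 9] / [5, 7, 8] / [6]
Final shape: (5, 3, 1).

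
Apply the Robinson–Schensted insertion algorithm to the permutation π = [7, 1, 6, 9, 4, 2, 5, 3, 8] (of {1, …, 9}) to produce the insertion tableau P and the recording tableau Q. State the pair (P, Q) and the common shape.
P = [1, 2, 3, 8] / [4, 5] / [6, 9] / [7];  Q = [1, 3, 4, 9] / [2, 7] / [5, 8] / [6];  common shape = (4, 2, 2, 1)

Row-insert the values π_1, π_2, … into P one at a time, bumping the leftmost entry strictly greater than the inserted value down to the next row. The recording tableau Q records, in position (i, j), the step at which that cell was added to P.
  Insert 7 (step 1): P = [7];  Q = [1]
  Insert 1 (step 2): P = [1] / [7];  Q = [1] / [2]
  Insert 6 (step 3): P = [1, 6] / [7];  Q = [1, 3] / [2]
  Insert 9 (step 4): P = [1, 6, 9] / [7];  Q = [1, 3, 4] / [2]
  Insert 4 (step 5): P = [1, 4, 9] / [6] / [7];  Q = [1, 3, 4] / [2] / [5]
  Insert 2 (step 6): P = [1, 2, 9] / [4] / [6] / [7];  Q = [1, 3, 4] / [2] / [5] / [6]
  Insert 5 (step 7): P = [1, 2, 5] / [4, 9] / [6] / [7];  Q = [1, 3, 4] / [2, 7] / [5] / [6]
  Insert 3 (step 8): P = [1, 2, 3] / [4, 5] / [6, 9] / [7];  Q = [1, 3, 4] / [2, 7] / [5, 8] / [6]
  Insert 8 (step 9): P = [1, 2, 3, 8] / [4, 5] / [6, 9] / [7];  Q = [1, 3, 4, 9] / [2, 7] / [5, 8] / [6]
Final shape: (4, 2, 2, 1).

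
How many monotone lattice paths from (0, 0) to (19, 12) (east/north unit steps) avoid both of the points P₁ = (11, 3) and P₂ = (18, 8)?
Number of paths = 125901750

Inclusion–exclusion. Total paths: C(31, 19) = 141120525. Through P₁: C(14, 11)·C(17, 8) = 8848840. Through P₂: C(26, 18)·C(5, 1) = 7811375. Since P₁ is strictly southwest of P₂, a monotone path through both must visit P₁ then P₂; paths through both = C(14, 11)·C(12, 7)·C(5, 1) = 1441440. Avoid both = 141120525 − 8848840 − 7811375 + 1441440 = 125901750.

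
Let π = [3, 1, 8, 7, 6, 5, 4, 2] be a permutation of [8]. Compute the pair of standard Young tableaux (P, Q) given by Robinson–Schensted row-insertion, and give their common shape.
P = [1, 2] / [3, 4] / [5] / [6] / [7] / [8];  Q = [1, 3] / [2, 4] / [5] / [6] / [7] / [8];  common shape = (2, 2, 1, 1, 1, 1)

Row-insert the values π_1, π_2, … into P one at a time, bumping the leftmost entry strictly greater than the inserted value down to the next row. The recording tableau Q records, in position (i, j), the step at which that cell was added to P.
  Insert 3 (step 1): P = [3];  Q = [1]
  Insert 1 (step 2): P = [1] / [3];  Q = [1] / [2]
  Insert 8 (step 3): P = [1, 8] / [3];  Q = [1, 3] / [2]
  Insert 7 (step 4): P = [1, 7] / [3, 8];  Q = [1, 3] / [2, 4]
  Insert 6 (step 5): P = [1, 6] / [3, 7] / [8];  Q = [1, 3] / [2, 4] / [5]
  Insert 5 (step 6): P = [1, 5] / [3, 6] / [7] / [8];  Q = [1, 3] / [2, 4] / [5] / [6]
  Insert 4 (step 7): P = [1, 4] / [3, 5] / [6] / [7] / [8];  Q = [1, 3] / [2, 4] / [5] / [6] / [7]
  Insert 2 (step 8): P = [1, 2] / [3, 4] / [5] / [6] / [7] / [8];  Q = [1, 3] / [2, 4] / [5] / [6] / [7] / [8]
Final shape: (2, 2, 1, 1, 1, 1).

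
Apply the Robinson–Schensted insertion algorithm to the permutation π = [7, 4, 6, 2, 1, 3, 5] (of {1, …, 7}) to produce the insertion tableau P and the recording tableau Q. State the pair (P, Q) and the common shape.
P = [1, 3, 5] / [2, 6] / [4] / [7];  Q = [1, 3, 7] / [2, 6] / [4] / [5];  common shape = (3, 2, 1, 1)

Row-insert the values π_1, π_2, … into P one at a time, bumping the leftmost entry strictly greater than the inserted value down to the next row. The recording tableau Q records, in position (i, j), the step at which that cell was added to P.
  Insert 7 (step 1): P = [7];  Q = [1]
  Insert 4 (step 2): P = [4] / [7];  Q = [1] / [2]
  Insert 6 (step 3): P = [4, 6] / [7];  Q = [1, 3] / [2]
  Insert 2 (step 4): P = [2, 6] / [4] / [7];  Q = [1, 3] / [2] / [4]
  Insert 1 (step 5): P = [1, 6] / [2] / [4] / [7];  Q = [1, 3] / [2] / [4] / [5]
  Insert 3 (step 6): P = [1, 3] / [2, 6] / [4] / [7];  Q = [1, 3] / [2, 6] / [4] / [5]
  Insert 5 (step 7): P = [1, 3, 5] / [2, 6] / [4] / [7];  Q = [1, 3, 7] / [2, 6] / [4] / [5]
Final shape: (3, 2, 1, 1).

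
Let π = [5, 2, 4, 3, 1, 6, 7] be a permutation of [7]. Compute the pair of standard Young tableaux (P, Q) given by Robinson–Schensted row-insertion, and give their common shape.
P = [1, 3, 6, 7] / [2] / [4] / [5];  Q = [1, 3, 6, 7] / [2] / [4] / [5];  common shape = (4, 1, 1, 1)

Row-insert the values π_1, π_2, … into P one at a time, bumping the leftmost entry strictly greater than the inserted value down to the next row. The recording tableau Q records, in position (i, j), the step at which that cell was added to P.
  Insert 5 (step 1): P = [5];  Q = [1]
  Insert 2 (step 2): P = [2] / [5];  Q = [1] / [2]
  Insert 4 (step 3): P = [2, 4] / [5];  Q = [1, 3] / [2]
  Insert 3 (step 4): P = [2, 3] / [4] / [5];  Q = [1, 3] / [2] / [4]
  Insert 1 (step 5): P = [1, 3] / [2] / [4] / [5];  Q = [1, 3] / [2] / [4] / [5]
  Insert 6 (step 6): P = [1, 3, 6] / [2] / [4] / [5];  Q = [1, 3, 6] / [2] / [4] / [5]
  Insert 7 (step 7): P = [1, 3, 6, 7] / [2] / [4] / [5];  Q = [1, 3, 6, 7] / [2] / [4] / [5]
Final shape: (4, 1, 1, 1).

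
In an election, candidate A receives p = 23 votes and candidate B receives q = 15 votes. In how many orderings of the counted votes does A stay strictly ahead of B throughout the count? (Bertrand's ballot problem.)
Strict-lead orderings = 3257112960

Total orderings of the 38 votes with 23 for A: C(38, 23) = 15471286560. By the Bertrand ballot formula (Cycle Lemma / reflection principle), the number of orderings in which A is strictly ahead of B throughout is (p − q)/(p + q) · C(p + q, p) = (23 − 15)/(23 + 15) · 15471286560 = 3257112960.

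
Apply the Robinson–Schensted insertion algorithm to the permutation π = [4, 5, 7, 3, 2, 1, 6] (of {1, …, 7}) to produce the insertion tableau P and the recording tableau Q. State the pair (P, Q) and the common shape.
P = [1, 5, 6] / [2, 7] / [3] / [4];  Q = [1, 2, 3] / [4, 7] / [5] / [6];  common shape = (3, 2, 1, 1)

Row-insert the values π_1, π_2, … into P one at a time, bumping the leftmost entry strictly greater than the inserted value down to the next row. The recording tableau Q records, in position (i, j), the step at which that cell was added to P.
  Insert 4 (step 1): P = [4];  Q = [1]
  Insert 5 (step 2): P = [4, 5];  Q = [1, 2]
  Insert 7 (step 3): P = [4, 5, 7];  Q = [1, 2, 3]
  Insert 3 (step 4): P = [3, 5, 7] / [4];  Q = [1, 2, 3] / [4]
  Insert 2 (step 5): P = [2, 5, 7] / [3] / [4];  Q = [1, 2, 3] / [4] / [5]
  Insert 1 (step 6): P = [1, 5, 7] / [2] / [3] / [4];  Q = [1, 2, 3] / [4] / [5] / [6]
  Insert 6 (step 7): P = [1, 5, 6] / [2, 7] / [3] / [4];  Q = [1, 2, 3] / [4, 7] / [5] / [6]
Final shape: (3, 2, 1, 1).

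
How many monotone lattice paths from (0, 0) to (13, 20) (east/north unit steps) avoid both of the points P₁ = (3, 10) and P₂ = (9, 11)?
Number of paths = 401666254

Inclusion–exclusion. Total paths: C(33, 13) = 573166440. Through P₁: C(13, 3)·C(20, 10) = 52840216. Through P₂: C(20, 9)·C(13, 4) = 120091400. Since P₁ is strictly southwest of P₂, a monotone path through both must visit P₁ then P₂; paths through both = C(13, 3)·C(7, 6)·C(13, 4) = 1431430. Avoid both = 573166440 − 52840216 − 120091400 + 1431430 = 401666254.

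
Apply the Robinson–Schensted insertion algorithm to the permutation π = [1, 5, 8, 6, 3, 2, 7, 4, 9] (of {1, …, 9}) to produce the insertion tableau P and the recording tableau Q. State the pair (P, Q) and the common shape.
P = [1, 2, 4, 7, 9] / [3, 6] / [5] / [8];  Q = [1, 2, 3, 7, 9] / [4, 8] / [5] / [6];  common shape = (5, 2, 1, 1)

Row-insert the values π_1, π_2, … into P one at a time, bumping the leftmost entry strictly greater than the inserted value down to the next row. The recording tableau Q records, in position (i, j), the step at which that cell was added to P.
  Insert 1 (step 1): P = [1];  Q = [1]
  Insert 5 (step 2): P = [1, 5];  Q = [1, 2]
  Insert 8 (step 3): P = [1, 5, 8];  Q = [1, 2, 3]
  Insert 6 (step 4): P = [1, 5, 6] / [8];  Q = [1, 2, 3] / [4]
  Insert 3 (step 5): P = [1, 3, 6] / [5] / [8];  Q = [1, 2, 3] / [4] / [5]
  Insert 2 (step 6): P = [1, 2, 6] / [3] / [5] / [8];  Q = [1, 2, 3] / [4] / [5] / [6]
  Insert 7 (step 7): P = [1, 2, 6, 7] / [3] / [5] / [8];  Q = [1, 2, 3, 7] / [4] / [5] / [6]
  Insert 4 (step 8): P = [1, 2, 4, 7] / [3, 6] / [5] / [8];  Q = [1, 2, 3, 7] / [4, 8] / [5] / [6]
  Insert 9 (step 9): P = [1, 2, 4, 7, 9] / [3, 6] / [5] / [8];  Q = [1, 2, 3, 7, 9] / [4, 8] / [5] / [6]
Final shape: (5, 2, 1, 1).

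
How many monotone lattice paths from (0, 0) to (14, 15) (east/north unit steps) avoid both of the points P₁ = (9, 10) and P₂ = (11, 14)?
Number of paths = 41992584

Inclusion–exclusion. Total paths: C(29, 14) = 77558760. Through P₁: C(19, 9)·C(10, 5) = 23279256. Through P₂: C(25, 11)·C(4, 3) = 17829600. Since P₁ is strictly southwest of P₂, a monotone path through both must visit P₁ then P₂; paths through both = C(19, 9)·C(6, 2)·C(4, 3) = 5542680. Avoid both = 77558760 − 23279256 − 17829600 + 5542680 = 41992584.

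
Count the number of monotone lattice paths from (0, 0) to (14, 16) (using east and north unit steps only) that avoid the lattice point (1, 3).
Number of paths = 103820275

Total paths from (0, 0) to (14, 16): C(30, 14) = 145422675. Paths through (1, 3): (paths (0, 0) → (1, 3)) × (paths (1, 3) → (14, 16)) = C(4, 1) · C(26, 13) = 4 · 10400600 = 41602400. Avoidance count = 145422675 − 41602400 = 103820275.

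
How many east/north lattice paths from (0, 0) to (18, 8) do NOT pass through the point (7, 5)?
Number of paths = 1273987

Total paths from (0, 0) to (18, 8): C(26, 18) = 1562275. Paths through (7, 5): (paths (0, 0) → (7, 5)) × (paths (7, 5) → (18, 8)) = C(12, 7) · C(14, 11) = 792 · 364 = 288288. Avoidance count = 1562275 − 288288 = 1273987.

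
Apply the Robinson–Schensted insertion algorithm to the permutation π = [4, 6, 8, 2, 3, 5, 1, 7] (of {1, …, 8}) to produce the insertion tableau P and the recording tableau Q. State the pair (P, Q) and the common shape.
P = [1, 3, 5, 7] / [2, 6, 8] / [4];  Q = [1, 2, 3, 8] / [4, 5, 6] / [7];  common shape = (4, 3, 1)

Row-insert the values π_1, π_2, … into P one at a time, bumping the leftmost entry strictly greater than the inserted value down to the next row. The recording tableau Q records, in position (i, j), the step at which that cell was added to P.
  Insert 4 (step 1): P = [4];  Q = [1]
  Insert 6 (step 2): P = [4, 6];  Q = [1, 2]
  Insert 8 (step 3): P = [4, 6, 8];  Q = [1, 2, 3]
  Insert 2 (step 4): P = [2, 6, 8] / [4];  Q = [1, 2, 3] / [4]
  Insert 3 (step 5): P = [2, 3, 8] / [4, 6];  Q = [1, 2, 3] / [4, 5]
  Insert 5 (step 6): P = [2, 3, 5] / [4, 6, 8];  Q = [1, 2, 3] / [4, 5, 6]
  Insert 1 (step 7): P = [1, 3, 5] / [2, 6, 8] / [4];  Q = [1, 2, 3] / [4, 5, 6] / [7]
  Insert 7 (step 8): P = [1, 3, 5, 7] / [2, 6, 8] / [4];  Q = [1, 2, 3, 8] / [4, 5, 6] / [7]
Final shape: (4, 3, 1).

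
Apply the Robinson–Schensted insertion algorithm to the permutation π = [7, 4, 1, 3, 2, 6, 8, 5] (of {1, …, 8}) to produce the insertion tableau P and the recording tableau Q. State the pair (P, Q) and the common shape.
P = [1, 2, 5, 8] / [3, 6] / [4] / [7];  Q = [1, 4, 6, 7] / [2, 8] / [3] / [5];  common shape = (4, 2, 1, 1)

Row-insert the values π_1, π_2, … into P one at a time, bumping the leftmost entry strictly greater than the inserted value down to the next row. The recording tableau Q records, in position (i, j), the step at which that cell was added to P.
  Insert 7 (step 1): P = [7];  Q = [1]
  Insert 4 (step 2): P = [4] / [7];  Q = [1] / [2]
  Insert 1 (step 3): P = [1] / [4] / [7];  Q = [1] / [2] / [3]
  Insert 3 (step 4): P = [1, 3] / [4] / [7];  Q = [1, 4] / [2] / [3]
  Insert 2 (step 5): P = [1, 2] / [3] / [4] / [7];  Q = [1, 4] / [2] / [3] / [5]
  Insert 6 (step 6): P = [1, 2, 6] / [3] / [4] / [7];  Q = [1, 4, 6] / [2] / [3] / [5]
  Insert 8 (step 7): P = [1, 2, 6, 8] / [3] / [4] / [7];  Q = [1, 4, 6, 7] / [2] / [3] / [5]
  Insert 5 (step 8): P = [1, 2, 5, 8] / [3, 6] / [4] / [7];  Q = [1, 4, 6, 7] / [2, 8] / [3] / [5]
Final shape: (4, 2, 1, 1).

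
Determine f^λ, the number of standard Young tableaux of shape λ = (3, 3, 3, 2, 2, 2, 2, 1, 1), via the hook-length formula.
# SYT of shape (3, 3, 3, 2, 2, 2, 2, 1, 1) = 1511640

Hook-length formula: f^λ = n! / Π hook(c), product over all cells c of the Young diagram. For λ = (3, 3, 3, 2, 2, 2, 2, 1, 1), n = 19 boxes. Hook lengths by row (left-to-right, top-to-bottom): [11, 8, 3]; [10, 7, 2]; [9, 6, 1]; [7, 4]; [6, 3]; [5, 2]; [4, 1]; [2]; [1]. Product of hooks = 80472268800. So f^λ = 19! / 80472268800 = 121645100408832000 / 80472268800 = 1511640.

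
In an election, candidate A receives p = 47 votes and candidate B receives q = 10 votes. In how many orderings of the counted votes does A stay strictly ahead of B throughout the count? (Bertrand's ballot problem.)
Strict-lead orderings = 28031083080

Total orderings of the 57 votes with 47 for A: C(57, 47) = 43183019880. By the Bertrand ballot formula (Cycle Lemma / reflection principle), the number of orderings in which A is strictly ahead of B throughout is (p − q)/(p + q) · C(p + q, p) = (47 − 10)/(47 + 10) · 43183019880 = 28031083080.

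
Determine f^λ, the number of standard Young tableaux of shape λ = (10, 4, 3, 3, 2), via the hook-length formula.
# SYT of shape (10, 4, 3, 3, 2) = 604365300

Hook-length formula: f^λ = n! / Π hook(c), product over all cells c of the Young diagram. For λ = (10, 4, 3, 3, 2), n = 22 boxes. Hook lengths by row (left-to-right, top-to-bottom): [14, 13, 11, 8, 6, 5, 4, 3, 2, 1]; [7, 6, 4, 1]; [5, 4, 2]; [4, 3, 1]; [2, 1]. Product of hooks = 1859803545600. So f^λ = 22! / 1859803545600 = 1124000727777607680000 / 1859803545600 = 604365300.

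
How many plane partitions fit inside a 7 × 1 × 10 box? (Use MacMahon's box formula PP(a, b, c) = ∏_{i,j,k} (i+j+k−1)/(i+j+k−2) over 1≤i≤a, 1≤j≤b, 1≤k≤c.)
PP(7, 1, 10) = 19448

Evaluate the triple product over i = 1..7, j = 1..1, k = 1..10. The factors are (2/1) · (3/2) · (4/3) · (5/4) · (6/5) · (7/6) · (8/7) · (9/8) · … (70 factors total). The numerators and denominators telescope so the product is an integer; carrying out the multiplication exactly gives PP(7, 1, 10) = 19448.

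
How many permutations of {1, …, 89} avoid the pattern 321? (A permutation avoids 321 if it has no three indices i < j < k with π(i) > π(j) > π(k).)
C_89 = 254224158304000796523953440778841647086547372026600

These 321-avoiding permutations are counted by the Catalan number C_n = (1/(n + 1)) · C(2n, n). For n = 89: C_89 = (1/90) · C(178, 89) = 22880174247360071687155809670095748237789263482394000/90 = 254224158304000796523953440778841647086547372026600.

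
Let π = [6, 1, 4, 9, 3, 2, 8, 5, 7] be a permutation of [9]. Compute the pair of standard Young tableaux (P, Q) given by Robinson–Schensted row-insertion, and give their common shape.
P = [1, 2, 5, 7] / [3, 8] / [4, 9] / [6];  Q = [1, 3, 4, 9] / [2, 7] / [5, 8] / [6];  common shape = (4, 2, 2, 1)

Row-insert the values π_1, π_2, … into P one at a time, bumping the leftmost entry strictly greater than the inserted value down to the next row. The recording tableau Q records, in position (i, j), the step at which that cell was added to P.
  Insert 6 (step 1): P = [6];  Q = [1]
  Insert 1 (step 2): P = [1] / [6];  Q = [1] / [2]
  Insert 4 (step 3): P = [1, 4] / [6];  Q = [1, 3] / [2]
  Insert 9 (step 4): P = [1, 4, 9] / [6];  Q = [1, 3, 4] / [2]
  Insert 3 (step 5): P = [1, 3, 9] / [4] / [6];  Q = [1, 3, 4] / [2] / [5]
  Insert 2 (step 6): P = [1, 2, 9] / [3] / [4] / [6];  Q = [1, 3, 4] / [2] / [5] / [6]
  Insert 8 (step 7): P = [1, 2, 8] / [3, 9] / [4] / [6];  Q = [1, 3, 4] / [2, 7] / [5] / [6]
  Insert 5 (step 8): P = [1, 2, 5] / [3, 8] / [4, 9] / [6];  Q = [1, 3, 4] / [2, 7] / [5, 8] / [6]
  Insert 7 (step 9): P = [1, 2, 5, 7] / [3, 8] / [4, 9] / [6];  Q = [1, 3, 4, 9] / [2, 7] / [5, 8] / [6]
Final shape: (4, 2, 2, 1).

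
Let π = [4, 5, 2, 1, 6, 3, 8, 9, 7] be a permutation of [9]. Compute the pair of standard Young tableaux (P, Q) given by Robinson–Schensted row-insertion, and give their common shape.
P = [1, 3, 6, 7, 9] / [2, 5, 8] / [4];  Q = [1, 2, 5, 7, 8] / [3, 6, 9] / [4];  common shape = (5, 3, 1)

Row-insert the values π_1, π_2, … into P one at a time, bumping the leftmost entry strictly greater than the inserted value down to the next row. The recording tableau Q records, in position (i, j), the step at which that cell was added to P.
  Insert 4 (step 1): P = [4];  Q = [1]
  Insert 5 (step 2): P = [4, 5];  Q = [1, 2]
  Insert 2 (step 3): P = [2, 5] / [4];  Q = [1, 2] / [3]
  Insert 1 (step 4): P = [1, 5] / [2] / [4];  Q = [1, 2] / [3] / [4]
  Insert 6 (step 5): P = [1, 5, 6] / [2] / [4];  Q = [1, 2, 5] / [3] / [4]
  Insert 3 (step 6): P = [1, 3, 6] / [2, 5] / [4];  Q = [1, 2, 5] / [3, 6] / [4]
  Insert 8 (step 7): P = [1, 3, 6, 8] / [2, 5] / [4];  Q = [1, 2, 5, 7] / [3, 6] / [4]
  Insert 9 (step 8): P = [1, 3, 6, 8, 9] / [2, 5] / [4];  Q = [1, 2, 5, 7, 8] / [3, 6] / [4]
  Insert 7 (step 9): P = [1, 3, 6, 7, 9] / [2, 5, 8] / [4];  Q = [1, 2, 5, 7, 8] / [3, 6, 9] / [4]
Final shape: (5, 3, 1).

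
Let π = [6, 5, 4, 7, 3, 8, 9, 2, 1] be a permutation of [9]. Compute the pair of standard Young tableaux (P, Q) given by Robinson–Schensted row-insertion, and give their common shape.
P = [1, 7, 8, 9] / [2] / [3] / [4] / [5] / [6];  Q = [1, 4, 6, 7] / [2] / [3] / [5] / [8] / [9];  common shape = (4, 1, 1, 1, 1, 1)

Row-insert the values π_1, π_2, … into P one at a time, bumping the leftmost entry strictly greater than the inserted value down to the next row. The recording tableau Q records, in position (i, j), the step at which that cell was added to P.
  Insert 6 (step 1): P = [6];  Q = [1]
  Insert 5 (step 2): P = [5] / [6];  Q = [1] / [2]
  Insert 4 (step 3): P = [4] / [5] / [6];  Q = [1] / [2] / [3]
  Insert 7 (step 4): P = [4, 7] / [5] / [6];  Q = [1, 4] / [2] / [3]
  Insert 3 (step 5): P = [3, 7] / [4] / [5] / [6];  Q = [1, 4] / [2] / [3] / [5]
  Insert 8 (step 6): P = [3, 7, 8] / [4] / [5] / [6];  Q = [1, 4, 6] / [2] / [3] / [5]
  Insert 9 (step 7): P = [3, 7, 8, 9] / [4] / [5] / [6];  Q = [1, 4, 6, 7] / [2] / [3] / [5]
  Insert 2 (step 8): P = [2, 7, 8, 9] / [3] / [4] / [5] / [6];  Q = [1, 4, 6, 7] / [2] / [3] / [5] / [8]
  Insert 1 (step 9): P = [1, 7, 8, 9] / [2] / [3] / [4] / [5] / [6];  Q = [1, 4, 6, 7] / [2] / [3] / [5] / [8] / [9]
Final shape: (4, 1, 1, 1, 1, 1).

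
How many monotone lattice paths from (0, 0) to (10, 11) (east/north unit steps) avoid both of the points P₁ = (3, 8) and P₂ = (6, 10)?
Number of paths = 301126

Inclusion–exclusion. Total paths: C(21, 10) = 352716. Through P₁: C(11, 3)·C(10, 7) = 19800. Through P₂: C(16, 6)·C(5, 4) = 40040. Since P₁ is strictly southwest of P₂, a monotone path through both must visit P₁ then P₂; paths through both = C(11, 3)·C(5, 3)·C(5, 4) = 8250. Avoid both = 352716 − 19800 − 40040 + 8250 = 301126.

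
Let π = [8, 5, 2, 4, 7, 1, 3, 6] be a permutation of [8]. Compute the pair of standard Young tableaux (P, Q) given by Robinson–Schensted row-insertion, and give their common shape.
P = [1, 3, 6] / [2, 4, 7] / [5] / [8];  Q = [1, 4, 5] / [2, 7, 8] / [3] / [6];  common shape = (3, 3, 1, 1)

Row-insert the values π_1, π_2, … into P one at a time, bumping the leftmost entry strictly greater than the inserted value down to the next row. The recording tableau Q records, in position (i, j), the step at which that cell was added to P.
  Insert 8 (step 1): P = [8];  Q = [1]
  Insert 5 (step 2): P = [5] / [8];  Q = [1] / [2]
  Insert 2 (step 3): P = [2] / [5] / [8];  Q = [1] / [2] / [3]
  Insert 4 (step 4): P = [2, 4] / [5] / [8];  Q = [1, 4] / [2] / [3]
  Insert 7 (step 5): P = [2, 4, 7] / [5] / [8];  Q = [1, 4, 5] / [2] / [3]
  Insert 1 (step 6): P = [1, 4, 7] / [2] / [5] / [8];  Q = [1, 4, 5] / [2] / [3] / [6]
  Insert 3 (step 7): P = [1, 3, 7] / [2, 4] / [5] / [8];  Q = [1, 4, 5] / [2, 7] / [3] / [6]
  Insert 6 (step 8): P = [1, 3, 6] / [2, 4, 7] / [5] / [8];  Q = [1, 4, 5] / [2, 7, 8] / [3] / [6]
Final shape: (3, 3, 1, 1).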